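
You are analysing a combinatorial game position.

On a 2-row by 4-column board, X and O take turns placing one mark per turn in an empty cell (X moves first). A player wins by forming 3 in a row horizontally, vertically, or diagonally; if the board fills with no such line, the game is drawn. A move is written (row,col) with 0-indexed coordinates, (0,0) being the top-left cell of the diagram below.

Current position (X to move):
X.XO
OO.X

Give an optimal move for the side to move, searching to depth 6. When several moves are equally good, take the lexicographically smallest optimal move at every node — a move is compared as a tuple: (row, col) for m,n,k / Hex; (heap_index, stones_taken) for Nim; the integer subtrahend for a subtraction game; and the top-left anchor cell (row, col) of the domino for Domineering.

ply 1, X at X.XO/OO.X | (0,1)=+1→XXXO/OO.X*; (1,2)=+0→X.XO/OOXX
ply 2: XXXO/OO.X is terminal -1 (O); from X.XO/OO.X depth 6

X's best at [X.XO/OO.X]: (0,1)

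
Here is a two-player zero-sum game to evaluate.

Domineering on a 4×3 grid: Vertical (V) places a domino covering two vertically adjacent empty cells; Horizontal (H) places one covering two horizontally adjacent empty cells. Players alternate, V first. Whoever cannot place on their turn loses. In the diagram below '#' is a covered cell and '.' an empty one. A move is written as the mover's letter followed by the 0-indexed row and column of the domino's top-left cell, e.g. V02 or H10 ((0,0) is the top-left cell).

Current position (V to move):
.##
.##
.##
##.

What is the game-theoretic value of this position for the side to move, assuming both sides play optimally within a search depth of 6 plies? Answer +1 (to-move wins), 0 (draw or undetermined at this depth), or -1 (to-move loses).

p1 V@[.##/.##/.##/##.]: V00[###/###/.##/##.]+1* V10[.##/###/###/##.]+1
p2 H@[###/###/.##/##.] terminal -1; root [.##/.##/.##/##.] d6

value(.##/.##/.##/##., V) = +1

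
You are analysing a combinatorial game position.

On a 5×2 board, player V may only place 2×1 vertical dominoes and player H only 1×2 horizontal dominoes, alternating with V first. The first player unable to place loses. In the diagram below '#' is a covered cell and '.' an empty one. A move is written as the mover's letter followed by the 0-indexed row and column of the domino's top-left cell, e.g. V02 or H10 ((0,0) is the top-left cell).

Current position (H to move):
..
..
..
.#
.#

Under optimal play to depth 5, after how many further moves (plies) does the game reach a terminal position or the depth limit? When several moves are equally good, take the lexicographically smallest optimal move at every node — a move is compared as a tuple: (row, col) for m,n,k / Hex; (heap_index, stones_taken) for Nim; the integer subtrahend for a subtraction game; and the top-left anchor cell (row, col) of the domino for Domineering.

p1 H@[../../../.#/.#]: H00[##/../../.#/.#]-1 H10[../##/../.#/.#]+1* H20[../../##/.#/.#]-1
p2 V@[../##/../.#/.#]: V20[../##/#./##/.#]-1* V30[../##/../##/##]-1
p3 H@[../##/#./##/.#]: H00[##/##/#./##/.#]+1*
p4 V@[##/##/#./##/.#] terminal -1; root [../../../.#/.#] d5

PV length from [../../../.#/.#]: 3 plies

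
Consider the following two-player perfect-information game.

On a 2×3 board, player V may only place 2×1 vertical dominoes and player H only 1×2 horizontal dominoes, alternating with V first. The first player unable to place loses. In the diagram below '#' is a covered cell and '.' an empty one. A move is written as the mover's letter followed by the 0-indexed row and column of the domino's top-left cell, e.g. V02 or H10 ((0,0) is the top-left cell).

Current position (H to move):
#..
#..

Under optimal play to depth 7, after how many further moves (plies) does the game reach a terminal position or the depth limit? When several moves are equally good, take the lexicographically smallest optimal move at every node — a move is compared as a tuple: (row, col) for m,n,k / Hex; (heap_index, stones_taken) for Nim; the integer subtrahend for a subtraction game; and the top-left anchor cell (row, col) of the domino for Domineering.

PV length from [#../#..]: 1 ply

[#../#..] H move#1: H01:+1/###/#..*, H11:+1/#../###
[###/#..] end (terminal -1, V#2); searched #../#.. to 7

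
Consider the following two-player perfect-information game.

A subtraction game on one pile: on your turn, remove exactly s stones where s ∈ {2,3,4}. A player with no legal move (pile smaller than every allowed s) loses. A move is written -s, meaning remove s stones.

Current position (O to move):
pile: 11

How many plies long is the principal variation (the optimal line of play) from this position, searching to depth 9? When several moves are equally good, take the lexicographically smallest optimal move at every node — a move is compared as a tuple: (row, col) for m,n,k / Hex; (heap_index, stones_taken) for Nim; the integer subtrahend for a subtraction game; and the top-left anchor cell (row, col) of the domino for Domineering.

PV length from [11]: 3 plies

[11] O move#1: -2:-1/9, -3:-1/8, -4:+1/7*
[7] X move#2: -2:-1/5*, -3:-1/4, -4:-1/3
[5] O move#3: -2:-1/3, -3:-1/2, -4:+1/1*
[1] end (terminal -1, X#4); searched 11 to 9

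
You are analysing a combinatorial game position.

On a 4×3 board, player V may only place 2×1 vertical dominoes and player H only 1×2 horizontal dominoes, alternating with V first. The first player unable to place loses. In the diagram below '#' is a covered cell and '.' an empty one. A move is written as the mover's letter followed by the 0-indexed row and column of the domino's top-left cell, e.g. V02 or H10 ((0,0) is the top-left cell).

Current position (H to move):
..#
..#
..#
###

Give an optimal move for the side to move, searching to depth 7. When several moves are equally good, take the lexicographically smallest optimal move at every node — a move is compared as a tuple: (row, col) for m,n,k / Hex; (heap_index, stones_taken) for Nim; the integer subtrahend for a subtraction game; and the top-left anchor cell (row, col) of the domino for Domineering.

ply 1, H at ..#/..#/..#/### | H00=-1→###/..#/..#/###; H10=+1→..#/###/..#/###*; H20=-1→..#/..#/###/###
ply 2: ..#/###/..#/### is terminal -1 (V); from ..#/..#/..#/### depth 7

H's best at [..#/..#/..#/###]: H10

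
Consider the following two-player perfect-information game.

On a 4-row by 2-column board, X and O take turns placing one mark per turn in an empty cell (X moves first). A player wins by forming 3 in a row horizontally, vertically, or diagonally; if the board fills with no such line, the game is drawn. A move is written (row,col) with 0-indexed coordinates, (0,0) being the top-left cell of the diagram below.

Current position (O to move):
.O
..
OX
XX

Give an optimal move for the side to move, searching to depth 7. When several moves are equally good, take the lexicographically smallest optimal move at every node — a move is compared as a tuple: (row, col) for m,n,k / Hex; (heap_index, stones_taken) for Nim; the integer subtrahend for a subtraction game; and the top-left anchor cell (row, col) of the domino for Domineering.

O's best at [.O/../OX/XX]: (1,1)

p1 O@[.O/../OX/XX]: (0,0)[OO/../OX/XX]-1 (1,0)[.O/O./OX/XX]-1 (1,1)[.O/.O/OX/XX]+0*
p2 X@[.O/.O/OX/XX]: (0,0)[XO/.O/OX/XX]+0* (1,0)[.O/XO/OX/XX]+0
p3 O@[XO/.O/OX/XX]: (1,0)[XO/OO/OX/XX]+0*
p4 X@[XO/OO/OX/XX] terminal +0; root [.O/../OX/XX] d7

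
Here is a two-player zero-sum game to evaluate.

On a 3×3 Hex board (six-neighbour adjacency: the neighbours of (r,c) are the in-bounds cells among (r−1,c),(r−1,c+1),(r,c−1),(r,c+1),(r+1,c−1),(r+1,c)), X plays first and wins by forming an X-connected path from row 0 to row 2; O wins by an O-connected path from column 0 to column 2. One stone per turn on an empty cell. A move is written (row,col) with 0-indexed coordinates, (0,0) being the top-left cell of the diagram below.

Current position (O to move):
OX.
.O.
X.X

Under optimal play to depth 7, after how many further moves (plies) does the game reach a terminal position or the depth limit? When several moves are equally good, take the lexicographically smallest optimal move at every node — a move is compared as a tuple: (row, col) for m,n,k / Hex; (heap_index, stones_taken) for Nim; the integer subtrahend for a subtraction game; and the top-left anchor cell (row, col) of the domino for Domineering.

PV length from [OX./.O./X.X]: 3 plies

ply 1, O at OX./.O./X.X | (0,2)=-1→OXO/.O./X.X; (1,0)=+1→OX./OO./X.X*; (1,2)=-1→OX./.OO/X.X; (2,1)=-1→OX./.O./XOX
ply 2, X at OX./OO./X.X | (0,2)=-1→OXX/OO./X.X*; (1,2)=-1→OX./OOX/X.X; (2,1)=-1→OX./OO./XXX
ply 3, O at OXX/OO./X.X | (1,2)=+1→OXX/OOO/X.X*; (2,1)=-1→OXX/OO./XOX
ply 4: OXX/OOO/X.X is terminal -1 (X); from OX./.O./X.X depth 7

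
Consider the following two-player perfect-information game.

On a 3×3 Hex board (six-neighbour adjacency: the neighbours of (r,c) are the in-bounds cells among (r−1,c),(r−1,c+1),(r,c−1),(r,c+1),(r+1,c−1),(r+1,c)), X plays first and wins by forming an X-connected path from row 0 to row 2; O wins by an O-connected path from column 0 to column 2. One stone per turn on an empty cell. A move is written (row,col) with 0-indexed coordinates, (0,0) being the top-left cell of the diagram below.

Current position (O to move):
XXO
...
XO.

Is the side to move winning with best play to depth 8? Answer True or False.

p1 O@[XXO/.../XO.]: (1,0)[XXO/O../XO.]-1* (1,1)[XXO/.O./XO.]-1 (1,2)[XXO/..O/XO.]-1 (2,2)[XXO/.../XOO]-1
p2 X@[XXO/O../XO.]: (1,1)[XXO/OX./XO.]+1* (1,2)[XXO/O.X/XO.]-1 (2,2)[XXO/O../XOX]-1
p3 O@[XXO/OX./XO.] terminal -1; root [XXO/.../XO.] d8

O winning at [XXO/.../XO.]: False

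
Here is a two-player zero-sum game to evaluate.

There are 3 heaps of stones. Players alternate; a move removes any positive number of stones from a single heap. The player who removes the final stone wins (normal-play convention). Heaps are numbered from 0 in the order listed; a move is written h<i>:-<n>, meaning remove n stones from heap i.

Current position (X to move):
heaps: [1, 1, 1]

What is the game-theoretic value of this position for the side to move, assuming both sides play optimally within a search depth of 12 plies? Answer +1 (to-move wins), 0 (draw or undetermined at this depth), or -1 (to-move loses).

p1 X@[(1,1,1)]: h0:-1[(0,1,1)]+1* h1:-1[(1,0,1)]+1 h2:-1[(1,1,0)]+1
p2 O@[(0,1,1)]: h1:-1[(0,0,1)]-1* h2:-1[(0,1,0)]-1
p3 X@[(0,0,1)]: h2:-1[(0,0,0)]+1*
p4 O@[(0,0,0)] terminal -1; root [(1,1,1)] d12

value((1,1,1), X) = +1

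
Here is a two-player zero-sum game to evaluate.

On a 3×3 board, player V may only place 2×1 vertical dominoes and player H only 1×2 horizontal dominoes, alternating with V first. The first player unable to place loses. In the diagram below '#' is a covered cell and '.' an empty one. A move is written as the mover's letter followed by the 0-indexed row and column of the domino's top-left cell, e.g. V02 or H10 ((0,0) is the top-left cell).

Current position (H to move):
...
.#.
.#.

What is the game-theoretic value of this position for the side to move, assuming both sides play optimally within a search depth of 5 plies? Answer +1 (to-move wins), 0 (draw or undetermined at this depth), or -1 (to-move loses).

ply 1, H at .../.#./.#. | H00=-1→##./.#./.#.*; H01=-1→.##/.#./.#.
ply 2, V at ##./.#./.#. | V02=+1→###/.##/.#.*; V10=+1→##./##./##.; V12=+1→##./.##/.##
ply 3: ###/.##/.#. is terminal -1 (H); from .../.#./.#. depth 5

value(.../.#./.#., H) = -1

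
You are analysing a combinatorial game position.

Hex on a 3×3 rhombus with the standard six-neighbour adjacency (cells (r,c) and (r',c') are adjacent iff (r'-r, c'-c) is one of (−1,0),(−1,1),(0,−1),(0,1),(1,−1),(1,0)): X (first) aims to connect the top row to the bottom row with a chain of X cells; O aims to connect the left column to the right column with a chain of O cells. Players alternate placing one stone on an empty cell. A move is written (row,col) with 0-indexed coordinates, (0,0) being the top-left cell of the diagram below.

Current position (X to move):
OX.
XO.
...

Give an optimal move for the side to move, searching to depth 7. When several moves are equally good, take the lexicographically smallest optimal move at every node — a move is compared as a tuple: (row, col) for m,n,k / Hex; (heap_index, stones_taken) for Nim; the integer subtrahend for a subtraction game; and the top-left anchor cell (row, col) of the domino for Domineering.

X's best at [OX./XO./...]: (0,2)

[OX./XO./...] X move#1: (0,2):+1/OXX/XO./...*, (1,2):+1/OX./XOX/..., (2,0):+1/OX./XO./X.., (2,1):-1/OX./XO./.X., (2,2):-1/OX./XO./..X
[OXX/XO./...] O move#2: (1,2):-1/OXX/XOO/...*, (2,0):-1/OXX/XO./O.., (2,1):-1/OXX/XO./.O., (2,2):-1/OXX/XO./..O
[OXX/XOO/...] X move#3: (2,0):+1/OXX/XOO/X..*, (2,1):-1/OXX/XOO/.X., (2,2):-1/OXX/XOO/..X
[OXX/XOO/X..] end (terminal -1, O#4); searched OX./XO./... to 7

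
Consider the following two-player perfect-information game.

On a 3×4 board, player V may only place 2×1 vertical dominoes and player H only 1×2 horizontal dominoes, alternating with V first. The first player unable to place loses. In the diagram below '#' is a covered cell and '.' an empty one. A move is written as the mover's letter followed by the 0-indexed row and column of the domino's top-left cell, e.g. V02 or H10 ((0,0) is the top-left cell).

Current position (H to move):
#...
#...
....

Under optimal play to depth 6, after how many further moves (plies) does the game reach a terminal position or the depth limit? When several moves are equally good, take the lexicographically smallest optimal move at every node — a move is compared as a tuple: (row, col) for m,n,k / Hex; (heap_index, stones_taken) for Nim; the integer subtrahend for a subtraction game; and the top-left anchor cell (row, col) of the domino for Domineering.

ply 1, H at #.../#.../.... | H01=-1→###./#.../....; H02=-1→#.##/#.../....; H11=+1→#.../###./....*; H12=+1→#.../#.##/....; H20=-1→#.../#.../##..; H21=-1→#.../#.../.##.; H22=-1→#.../#.../..##
ply 2, V at #.../###./.... | V03=-1→#..#/####/....*; V13=-1→#.../####/...#
ply 3, H at #..#/####/.... | H01=+1→####/####/....*; H20=+1→#..#/####/##..; H21=+1→#..#/####/.##.; H22=+1→#..#/####/..##
ply 4: ####/####/.... is terminal -1 (V); from #.../#.../.... depth 6

PV length from [#.../#.../....]: 3 plies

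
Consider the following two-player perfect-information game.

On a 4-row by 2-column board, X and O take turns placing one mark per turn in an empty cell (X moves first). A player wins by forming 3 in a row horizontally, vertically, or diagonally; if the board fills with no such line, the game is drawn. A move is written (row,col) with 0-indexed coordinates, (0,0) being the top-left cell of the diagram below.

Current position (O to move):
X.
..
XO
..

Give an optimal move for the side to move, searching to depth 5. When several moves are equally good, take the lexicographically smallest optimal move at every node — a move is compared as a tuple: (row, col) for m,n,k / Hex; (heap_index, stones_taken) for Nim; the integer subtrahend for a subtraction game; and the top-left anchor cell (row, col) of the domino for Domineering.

p1 O@[X./../XO/..]: (0,1)[XO/../XO/..]-1 (1,0)[X./O./XO/..]+0* (1,1)[X./.O/XO/..]-1 (3,0)[X./../XO/O.]-1 (3,1)[X./../XO/.O]-1
p2 X@[X./O./XO/..]: (0,1)[XX/O./XO/..]+0* (1,1)[X./OX/XO/..]+0 (3,0)[X./O./XO/X.]-1 (3,1)[X./O./XO/.X]+0
p3 O@[XX/O./XO/..]: (1,1)[XX/OO/XO/..]+0* (3,0)[XX/O./XO/O.]+0 (3,1)[XX/O./XO/.O]+0
p4 X@[XX/OO/XO/..]: (3,0)[XX/OO/XO/X.]-1 (3,1)[XX/OO/XO/.X]+0*
p5 O@[XX/OO/XO/.X]: (3,0)[XX/OO/XO/OX]+0*
p6 X@[XX/OO/XO/OX] terminal +0; root [X./../XO/..] d5

O's best at [X./../XO/..]: (1,0)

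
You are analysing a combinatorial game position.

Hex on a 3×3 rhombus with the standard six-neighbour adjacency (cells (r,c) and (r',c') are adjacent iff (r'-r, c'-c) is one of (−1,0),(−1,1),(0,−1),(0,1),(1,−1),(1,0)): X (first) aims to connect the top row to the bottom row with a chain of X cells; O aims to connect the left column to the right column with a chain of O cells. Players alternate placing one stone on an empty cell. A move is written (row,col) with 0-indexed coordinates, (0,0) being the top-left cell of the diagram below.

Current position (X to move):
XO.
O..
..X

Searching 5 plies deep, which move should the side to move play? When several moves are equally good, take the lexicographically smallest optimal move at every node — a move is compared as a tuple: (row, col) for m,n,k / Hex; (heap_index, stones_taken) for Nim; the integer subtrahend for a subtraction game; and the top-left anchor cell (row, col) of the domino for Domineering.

[XO./O../..X] X move#1: (0,2):+1/XOX/O../..X*, (1,1):-1/XO./OX./..X, (1,2):-1/XO./O.X/..X, (2,0):-1/XO./O../X.X, (2,1):-1/XO./O../.XX
[XOX/O../..X] O move#2: (1,1):-1/XOX/OO./..X*, (1,2):-1/XOX/O.O/..X, (2,0):-1/XOX/O../O.X, (2,1):-1/XOX/O../.OX
[XOX/OO./..X] X move#3: (1,2):+1/XOX/OOX/..X*, (2,0):-1/XOX/OO./X.X, (2,1):-1/XOX/OO./.XX
[XOX/OOX/..X] end (terminal -1, O#4); searched XO./O../..X to 5

X's best at [XO./O../..X]: (0,2)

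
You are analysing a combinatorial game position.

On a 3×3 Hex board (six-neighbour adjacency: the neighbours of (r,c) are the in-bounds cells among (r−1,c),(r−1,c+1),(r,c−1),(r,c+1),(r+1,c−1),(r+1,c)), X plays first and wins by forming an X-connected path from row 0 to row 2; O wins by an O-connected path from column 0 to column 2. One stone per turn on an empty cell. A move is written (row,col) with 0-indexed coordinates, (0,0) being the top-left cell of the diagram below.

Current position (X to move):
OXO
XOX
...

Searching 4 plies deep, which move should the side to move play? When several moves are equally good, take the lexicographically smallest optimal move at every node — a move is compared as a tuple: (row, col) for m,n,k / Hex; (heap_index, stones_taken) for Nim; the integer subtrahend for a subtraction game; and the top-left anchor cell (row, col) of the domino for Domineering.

X's best at [OXO/XOX/...]: (2,0)

ply 1, X at OXO/XOX/... | (2,0)=+1→OXO/XOX/X..*; (2,1)=-1→OXO/XOX/.X.; (2,2)=-1→OXO/XOX/..X
ply 2: OXO/XOX/X.. is terminal -1 (O); from OXO/XOX/... depth 4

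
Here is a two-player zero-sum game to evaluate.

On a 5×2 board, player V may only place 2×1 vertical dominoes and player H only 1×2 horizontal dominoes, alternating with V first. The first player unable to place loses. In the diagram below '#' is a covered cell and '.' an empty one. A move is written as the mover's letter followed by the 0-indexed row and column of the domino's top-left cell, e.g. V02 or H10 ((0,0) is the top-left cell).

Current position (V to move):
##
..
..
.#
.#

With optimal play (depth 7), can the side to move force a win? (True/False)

V winning at [##/../../.#/.#]: True

p1 V@[##/../../.#/.#]: V10[##/#./#./.#/.#]+1* V11[##/.#/.#/.#/.#]+1 V20[##/../#./##/.#]-1 V30[##/../../##/##]-1
p2 H@[##/#./#./.#/.#] terminal -1; root [##/../../.#/.#] d7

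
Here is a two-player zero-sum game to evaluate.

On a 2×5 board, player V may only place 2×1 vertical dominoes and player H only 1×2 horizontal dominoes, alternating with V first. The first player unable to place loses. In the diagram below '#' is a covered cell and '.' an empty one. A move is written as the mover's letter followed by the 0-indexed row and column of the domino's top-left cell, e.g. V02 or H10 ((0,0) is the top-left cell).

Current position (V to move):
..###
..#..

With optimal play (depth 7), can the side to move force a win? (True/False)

[..###/..#..] V move#1: V00:+1/#.###/#.#..*, V01:+1/.####/.##..
[#.###/#.#..] H move#2: H13:-1/#.###/#.###*
[#.###/#.###] V move#3: V01:+1/#####/#####*
[#####/#####] end (terminal -1, H#4); searched ..###/..#.. to 7

V winning at [..###/..#..]: True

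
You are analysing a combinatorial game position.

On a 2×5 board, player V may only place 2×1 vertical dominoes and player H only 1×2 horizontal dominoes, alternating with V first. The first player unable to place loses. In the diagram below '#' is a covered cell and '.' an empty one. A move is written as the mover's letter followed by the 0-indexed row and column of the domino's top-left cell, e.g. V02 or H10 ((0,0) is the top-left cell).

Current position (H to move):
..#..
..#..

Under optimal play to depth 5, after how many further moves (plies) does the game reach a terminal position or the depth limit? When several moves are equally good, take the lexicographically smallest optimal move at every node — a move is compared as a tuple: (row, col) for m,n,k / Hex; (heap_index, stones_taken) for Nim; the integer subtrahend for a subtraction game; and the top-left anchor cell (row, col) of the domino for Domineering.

p1 H@[..#../..#..]: H00[###../..#..]-1* H03[..###/..#..]-1 H10[..#../###..]-1 H13[..#../..###]-1
p2 V@[###../..#..]: V03[####./..##.]+1* V04[###.#/..#.#]+1
p3 H@[####./..##.]: H10[####./####.]-1*
p4 V@[####./####.]: V04[#####/#####]+1*
p5 H@[#####/#####] terminal -1; root [..#../..#..] d5

PV length from [..#../..#..]: 4 plies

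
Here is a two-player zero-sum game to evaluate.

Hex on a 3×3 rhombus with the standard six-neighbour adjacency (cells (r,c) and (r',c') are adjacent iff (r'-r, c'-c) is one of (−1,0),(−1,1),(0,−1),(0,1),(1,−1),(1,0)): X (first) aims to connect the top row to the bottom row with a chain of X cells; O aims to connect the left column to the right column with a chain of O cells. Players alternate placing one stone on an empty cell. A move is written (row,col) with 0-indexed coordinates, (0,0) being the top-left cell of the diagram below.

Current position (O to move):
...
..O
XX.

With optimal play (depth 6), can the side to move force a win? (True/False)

O winning at [.../..O/XX.]: True

[.../..O/XX.] O move#1: (0,0):-1/O../..O/XX., (0,1):+1/.O./..O/XX.*, (0,2):-1/..O/..O/XX., (1,0):-1/.../O.O/XX., (1,1):-1/.../.OO/XX., (2,2):-1/.../..O/XXO
[.O./..O/XX.] X move#2: (0,0):-1/XO./..O/XX.*, (0,2):-1/.OX/..O/XX., (1,0):-1/.O./X.O/XX., (1,1):-1/.O./.XO/XX., (2,2):-1/.O./..O/XXX
[XO./..O/XX.] O move#3: (0,2):-1/XOO/..O/XX., (1,0):+1/XO./O.O/XX.*, (1,1):-1/XO./.OO/XX., (2,2):-1/XO./..O/XXO
[XO./O.O/XX.] X move#4: (0,2):-1/XOX/O.O/XX.*, (1,1):-1/XO./OXO/XX., (2,2):-1/XO./O.O/XXX
[XOX/O.O/XX.] O move#5: (1,1):+1/XOX/OOO/XX.*, (2,2):-1/XOX/O.O/XXO
[XOX/OOO/XX.] end (terminal -1, X#6); searched .../..O/XX. to 6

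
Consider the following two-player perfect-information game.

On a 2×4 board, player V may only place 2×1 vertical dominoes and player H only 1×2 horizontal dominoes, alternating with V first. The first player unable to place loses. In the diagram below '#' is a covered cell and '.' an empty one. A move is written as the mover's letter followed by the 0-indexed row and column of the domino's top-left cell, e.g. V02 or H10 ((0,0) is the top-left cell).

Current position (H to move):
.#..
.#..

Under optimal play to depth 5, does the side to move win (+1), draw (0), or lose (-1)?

value(.#../.#.., H) = +1

p1 H@[.#../.#..]: H02[.###/.#..]+1* H12[.#../.###]+1
p2 V@[.###/.#..]: V00[####/##..]-1*
p3 H@[####/##..]: H12[####/####]+1*
p4 V@[####/####] terminal -1; root [.#../.#..] d5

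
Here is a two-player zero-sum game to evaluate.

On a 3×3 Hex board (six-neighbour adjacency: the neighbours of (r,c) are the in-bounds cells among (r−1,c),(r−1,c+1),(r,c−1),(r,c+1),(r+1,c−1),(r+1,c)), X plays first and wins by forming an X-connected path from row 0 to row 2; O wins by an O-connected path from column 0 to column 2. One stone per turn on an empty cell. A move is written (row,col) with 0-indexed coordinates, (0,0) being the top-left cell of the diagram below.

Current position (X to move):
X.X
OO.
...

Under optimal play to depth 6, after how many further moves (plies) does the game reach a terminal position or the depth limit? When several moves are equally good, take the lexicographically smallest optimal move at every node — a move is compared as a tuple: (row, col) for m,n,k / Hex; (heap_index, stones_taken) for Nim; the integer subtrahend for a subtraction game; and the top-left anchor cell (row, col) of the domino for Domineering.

p1 X@[X.X/OO./...]: (0,1)[XXX/OO./...]-1 (1,2)[X.X/OOX/...]+1* (2,0)[X.X/OO./X..]-1 (2,1)[X.X/OO./.X.]-1 (2,2)[X.X/OO./..X]-1
p2 O@[X.X/OOX/...]: (0,1)[XOX/OOX/...]-1* (2,0)[X.X/OOX/O..]-1 (2,1)[X.X/OOX/.O.]-1 (2,2)[X.X/OOX/..O]-1
p3 X@[XOX/OOX/...]: (2,0)[XOX/OOX/X..]+1* (2,1)[XOX/OOX/.X.]+1 (2,2)[XOX/OOX/..X]+1
p4 O@[XOX/OOX/X..]: (2,1)[XOX/OOX/XO.]-1* (2,2)[XOX/OOX/X.O]-1
p5 X@[XOX/OOX/XO.]: (2,2)[XOX/OOX/XOX]+1*
p6 O@[XOX/OOX/XOX] terminal -1; root [X.X/OO./...] d6

PV length from [X.X/OO./...]: 5 plies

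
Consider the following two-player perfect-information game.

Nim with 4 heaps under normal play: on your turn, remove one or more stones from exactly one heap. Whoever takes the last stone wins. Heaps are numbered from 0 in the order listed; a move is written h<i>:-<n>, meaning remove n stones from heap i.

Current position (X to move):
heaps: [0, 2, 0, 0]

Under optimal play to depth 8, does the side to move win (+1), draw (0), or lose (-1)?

[(0,2,0,0)] X move#1: h1:-1:-1/(0,1,0,0), h1:-2:+1/(0,0,0,0)*
[(0,0,0,0)] end (terminal -1, O#2); searched (0,2,0,0) to 8

value((0,2,0,0), X) = +1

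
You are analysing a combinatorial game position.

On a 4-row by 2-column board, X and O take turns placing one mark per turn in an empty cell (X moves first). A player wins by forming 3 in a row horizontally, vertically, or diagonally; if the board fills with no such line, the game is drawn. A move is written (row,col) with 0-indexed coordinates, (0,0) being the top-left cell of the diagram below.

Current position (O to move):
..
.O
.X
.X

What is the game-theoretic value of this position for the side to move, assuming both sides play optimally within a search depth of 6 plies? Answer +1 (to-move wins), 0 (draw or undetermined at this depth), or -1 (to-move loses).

value(../.O/.X/.X, O) = 0

ply 1, O at ../.O/.X/.X | (0,0)=+0→O./.O/.X/.X*; (0,1)=+0→.O/.O/.X/.X; (1,0)=+0→../OO/.X/.X; (2,0)=+0→../.O/OX/.X; (3,0)=+0→../.O/.X/OX
ply 2, X at O./.O/.X/.X | (0,1)=+0→OX/.O/.X/.X*; (1,0)=+0→O./XO/.X/.X; (2,0)=+0→O./.O/XX/.X; (3,0)=+0→O./.O/.X/XX
ply 3, O at OX/.O/.X/.X | (1,0)=+0→OX/OO/.X/.X*; (2,0)=+0→OX/.O/OX/.X; (3,0)=+0→OX/.O/.X/OX
ply 4, X at OX/OO/.X/.X | (2,0)=+0→OX/OO/XX/.X*; (3,0)=-1→OX/OO/.X/XX
ply 5, O at OX/OO/XX/.X | (3,0)=+0→OX/OO/XX/OX*
ply 6: OX/OO/XX/OX is terminal +0 (X); from ../.O/.X/.X depth 6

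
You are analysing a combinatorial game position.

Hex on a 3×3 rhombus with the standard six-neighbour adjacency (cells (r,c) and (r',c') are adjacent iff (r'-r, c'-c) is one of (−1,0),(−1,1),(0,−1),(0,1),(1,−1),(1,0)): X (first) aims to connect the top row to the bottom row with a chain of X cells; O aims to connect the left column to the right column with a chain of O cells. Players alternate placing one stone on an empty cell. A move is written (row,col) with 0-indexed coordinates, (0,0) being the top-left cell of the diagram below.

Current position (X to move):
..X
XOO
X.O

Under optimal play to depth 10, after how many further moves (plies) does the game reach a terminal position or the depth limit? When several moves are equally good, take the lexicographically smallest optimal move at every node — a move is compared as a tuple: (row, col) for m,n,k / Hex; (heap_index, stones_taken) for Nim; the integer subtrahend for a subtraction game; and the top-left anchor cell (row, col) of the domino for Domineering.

PV length from [..X/XOO/X.O]: 1 ply

ply 1, X at ..X/XOO/X.O | (0,0)=+1→X.X/XOO/X.O*; (0,1)=+1→.XX/XOO/X.O; (2,1)=+1→..X/XOO/XXO
ply 2: X.X/XOO/X.O is terminal -1 (O); from ..X/XOO/X.O depth 10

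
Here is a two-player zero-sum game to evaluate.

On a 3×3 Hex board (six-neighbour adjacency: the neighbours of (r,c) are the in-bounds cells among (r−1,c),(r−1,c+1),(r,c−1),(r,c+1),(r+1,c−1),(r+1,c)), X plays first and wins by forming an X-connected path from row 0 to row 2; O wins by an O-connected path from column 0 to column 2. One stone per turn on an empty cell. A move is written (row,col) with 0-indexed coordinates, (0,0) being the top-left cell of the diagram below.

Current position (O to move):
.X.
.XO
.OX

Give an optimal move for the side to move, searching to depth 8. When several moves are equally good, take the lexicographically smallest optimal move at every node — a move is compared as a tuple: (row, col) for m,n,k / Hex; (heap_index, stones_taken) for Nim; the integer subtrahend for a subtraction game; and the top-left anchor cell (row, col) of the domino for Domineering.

p1 O@[.X./.XO/.OX]: (0,0)[OX./.XO/.OX]-1 (0,2)[.XO/.XO/.OX]-1 (1,0)[.X./OXO/.OX]-1 (2,0)[.X./.XO/OOX]+1*
p2 X@[.X./.XO/OOX] terminal -1; root [.X./.XO/.OX] d8

O's best at [.X./.XO/.OX]: (2,0)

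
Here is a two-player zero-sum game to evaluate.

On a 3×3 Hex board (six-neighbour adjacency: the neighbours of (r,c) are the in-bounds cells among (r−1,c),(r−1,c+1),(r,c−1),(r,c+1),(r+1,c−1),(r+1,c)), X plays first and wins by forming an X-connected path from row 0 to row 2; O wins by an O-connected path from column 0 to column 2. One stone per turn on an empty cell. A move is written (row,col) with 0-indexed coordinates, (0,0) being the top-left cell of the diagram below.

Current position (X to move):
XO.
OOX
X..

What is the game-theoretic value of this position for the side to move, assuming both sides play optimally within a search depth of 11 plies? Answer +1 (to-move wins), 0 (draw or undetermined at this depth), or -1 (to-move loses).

value(XO./OOX/X.., X) = +1

ply 1, X at XO./OOX/X.. | (0,2)=+1→XOX/OOX/X..*; (2,1)=-1→XO./OOX/XX.; (2,2)=-1→XO./OOX/X.X
ply 2, O at XOX/OOX/X.. | (2,1)=-1→XOX/OOX/XO.*; (2,2)=-1→XOX/OOX/X.O
ply 3, X at XOX/OOX/XO. | (2,2)=+1→XOX/OOX/XOX*
ply 4: XOX/OOX/XOX is terminal -1 (O); from XO./OOX/X.. depth 11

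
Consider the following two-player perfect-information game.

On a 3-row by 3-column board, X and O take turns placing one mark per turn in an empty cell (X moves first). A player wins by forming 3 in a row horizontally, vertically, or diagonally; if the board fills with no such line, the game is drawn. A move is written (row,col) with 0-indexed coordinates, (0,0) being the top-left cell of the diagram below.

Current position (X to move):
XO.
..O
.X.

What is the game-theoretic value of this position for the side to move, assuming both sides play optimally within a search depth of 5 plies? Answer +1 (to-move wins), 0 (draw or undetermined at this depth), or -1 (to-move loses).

value(XO./..O/.X., X) = +1

ply 1, X at XO./..O/.X. | (0,2)=+0→XOX/..O/.X.; (1,0)=+0→XO./X.O/.X.; (1,1)=+0→XO./.XO/.X.; (2,0)=+1→XO./..O/XX.*; (2,2)=+1→XO./..O/.XX
ply 2, O at XO./..O/XX. | (0,2)=-1→XOO/..O/XX.*; (1,0)=-1→XO./O.O/XX.; (1,1)=-1→XO./.OO/XX.; (2,2)=-1→XO./..O/XXO
ply 3, X at XOO/..O/XX. | (1,0)=+1→XOO/X.O/XX.*; (1,1)=-1→XOO/.XO/XX.; (2,2)=+1→XOO/..O/XXX
ply 4: XOO/X.O/XX. is terminal -1 (O); from XO./..O/.X. depth 5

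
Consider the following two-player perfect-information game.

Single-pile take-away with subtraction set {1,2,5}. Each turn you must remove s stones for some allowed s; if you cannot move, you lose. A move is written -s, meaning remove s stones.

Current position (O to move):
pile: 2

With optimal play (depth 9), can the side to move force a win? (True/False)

[2] O move#1: -1:-1/1, -2:+1/0*
[0] end (terminal -1, X#2); searched 2 to 9

O winning at [2]: True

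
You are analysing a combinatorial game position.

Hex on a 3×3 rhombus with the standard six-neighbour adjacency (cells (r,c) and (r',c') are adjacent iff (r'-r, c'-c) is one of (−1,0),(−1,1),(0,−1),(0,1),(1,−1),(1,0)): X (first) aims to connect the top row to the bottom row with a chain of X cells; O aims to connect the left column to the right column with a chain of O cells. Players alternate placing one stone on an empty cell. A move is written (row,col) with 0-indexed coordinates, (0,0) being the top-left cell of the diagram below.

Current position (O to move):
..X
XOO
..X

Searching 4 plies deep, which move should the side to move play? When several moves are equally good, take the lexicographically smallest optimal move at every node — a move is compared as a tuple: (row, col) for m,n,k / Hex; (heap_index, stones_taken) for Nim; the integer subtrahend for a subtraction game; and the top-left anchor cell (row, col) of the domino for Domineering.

O's best at [..X/XOO/..X]: (0,0)

ply 1, O at ..X/XOO/..X | (0,0)=+1→O.X/XOO/..X*; (0,1)=+1→.OX/XOO/..X; (2,0)=+1→..X/XOO/O.X; (2,1)=-1→..X/XOO/.OX
ply 2, X at O.X/XOO/..X | (0,1)=-1→OXX/XOO/..X*; (2,0)=-1→O.X/XOO/X.X; (2,1)=-1→O.X/XOO/.XX
ply 3, O at OXX/XOO/..X | (2,0)=+1→OXX/XOO/O.X*; (2,1)=-1→OXX/XOO/.OX
ply 4: OXX/XOO/O.X is terminal -1 (X); from ..X/XOO/..X depth 4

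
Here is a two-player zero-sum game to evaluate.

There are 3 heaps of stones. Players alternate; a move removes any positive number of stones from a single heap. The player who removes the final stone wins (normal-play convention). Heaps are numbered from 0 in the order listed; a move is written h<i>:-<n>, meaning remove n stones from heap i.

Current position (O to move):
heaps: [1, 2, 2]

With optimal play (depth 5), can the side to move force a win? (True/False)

p1 O@[(1,2,2)]: h0:-1[(0,2,2)]+1* h1:-1[(1,1,2)]-1 h1:-2[(1,0,2)]-1 h2:-1[(1,2,1)]-1 h2:-2[(1,2,0)]-1
p2 X@[(0,2,2)]: h1:-1[(0,1,2)]-1* h1:-2[(0,0,2)]-1 h2:-1[(0,2,1)]-1 h2:-2[(0,2,0)]-1
p3 O@[(0,1,2)]: h1:-1[(0,0,2)]-1 h2:-1[(0,1,1)]+1* h2:-2[(0,1,0)]-1
p4 X@[(0,1,1)]: h1:-1[(0,0,1)]-1* h2:-1[(0,1,0)]-1
p5 O@[(0,0,1)]: h2:-1[(0,0,0)]+1*
p6 X@[(0,0,0)] terminal -1; root [(1,2,2)] d5

O winning at [(1,2,2)]: True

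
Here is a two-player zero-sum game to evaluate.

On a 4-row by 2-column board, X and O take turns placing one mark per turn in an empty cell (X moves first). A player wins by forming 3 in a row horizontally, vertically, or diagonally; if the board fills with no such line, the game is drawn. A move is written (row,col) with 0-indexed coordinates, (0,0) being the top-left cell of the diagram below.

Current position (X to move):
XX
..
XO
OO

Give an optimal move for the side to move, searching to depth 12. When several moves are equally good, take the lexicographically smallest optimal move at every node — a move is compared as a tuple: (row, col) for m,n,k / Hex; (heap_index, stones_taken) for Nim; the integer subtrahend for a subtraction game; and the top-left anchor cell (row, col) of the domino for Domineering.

X's best at [XX/../XO/OO]: (1,0)

[XX/../XO/OO] X move#1: (1,0):+1/XX/X./XO/OO*, (1,1):+0/XX/.X/XO/OO
[XX/X./XO/OO] end (terminal -1, O#2); searched XX/../XO/OO to 12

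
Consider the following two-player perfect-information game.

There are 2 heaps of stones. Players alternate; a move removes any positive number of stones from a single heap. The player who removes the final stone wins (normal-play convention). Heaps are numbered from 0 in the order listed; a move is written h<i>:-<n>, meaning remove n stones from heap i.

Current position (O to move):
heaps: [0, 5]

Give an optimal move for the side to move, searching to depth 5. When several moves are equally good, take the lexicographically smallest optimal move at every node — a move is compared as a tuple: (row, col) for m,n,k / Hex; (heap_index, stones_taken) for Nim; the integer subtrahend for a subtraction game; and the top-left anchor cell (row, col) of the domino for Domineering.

[(0,5)] O move#1: h1:-1:-1/(0,4), h1:-2:-1/(0,3), h1:-3:-1/(0,2), h1:-4:-1/(0,1), h1:-5:+1/(0,0)*
[(0,0)] end (terminal -1, X#2); searched (0,5) to 5

O's best at [(0,5)]: h1:-5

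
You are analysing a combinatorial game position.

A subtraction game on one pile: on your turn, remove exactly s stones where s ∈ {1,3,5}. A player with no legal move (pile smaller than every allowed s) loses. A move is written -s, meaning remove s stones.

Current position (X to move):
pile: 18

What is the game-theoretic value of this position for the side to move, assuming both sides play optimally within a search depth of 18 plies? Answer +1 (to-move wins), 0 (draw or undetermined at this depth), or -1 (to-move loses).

p1 X@[18]: -1[17]-1* -3[15]-1 -5[13]-1
p2 O@[17]: -1[16]+1* -3[14]+1 -5[12]+1
p3 X@[16]: -1[15]-1* -3[13]-1 -5[11]-1
p4 O@[15]: -1[14]+1* -3[12]+1 -5[10]+1
p5 X@[14]: -1[13]-1* -3[11]-1 -5[9]-1
p6 O@[13]: -1[12]+1* -3[10]+1 -5[8]+1
p7 X@[12]: -1[11]-1* -3[9]-1 -5[7]-1
p8 O@[11]: -1[10]+1* -3[8]+1 -5[6]+1
p9 X@[10]: -1[9]-1* -3[7]-1 -5[5]-1
p10 O@[9]: -1[8]+1* -3[6]+1 -5[4]+1
p11 X@[8]: -1[7]-1* -3[5]-1 -5[3]-1
p12 O@[7]: -1[6]+1* -3[4]+1 -5[2]+1
p13 X@[6]: -1[5]-1* -3[3]-1 -5[1]-1
p14 O@[5]: -1[4]+1* -3[2]+1 -5[0]+1
p15 X@[4]: -1[3]-1* -3[1]-1
p16 O@[3]: -1[2]+1* -3[0]+1
p17 X@[2]: -1[1]-1*
p18 O@[1]: -1[0]+1*
p19 X@[0] terminal -1; root [18] d18

value(18, X) = -1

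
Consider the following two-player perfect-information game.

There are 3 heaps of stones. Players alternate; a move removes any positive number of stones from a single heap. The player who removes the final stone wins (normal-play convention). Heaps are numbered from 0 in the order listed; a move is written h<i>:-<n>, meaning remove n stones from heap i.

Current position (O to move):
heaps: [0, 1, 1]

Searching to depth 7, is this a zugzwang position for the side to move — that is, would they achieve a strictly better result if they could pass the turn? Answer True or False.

zugzwang((0,1,1), O) = True

[(0,1,1)] O move#1: h1:-1:-1/(0,0,1)*, h2:-1:-1/(0,1,0)
[(0,0,1)] X move#2: h2:-1:+1/(0,0,0)*
[(0,0,0)] end (terminal -1, O#3); searched (0,1,1) to 7
if O skipped the turn, X would face:
~ [(0,1,1)] X move#1: h1:-1:-1/(0,0,1)*, h2:-1:-1/(0,1,0)
~ [(0,0,1)] O move#2: h2:-1:+1/(0,0,0)*
~ [(0,0,0)] end (terminal -1, X#3); searched (0,1,1) to 7
compare (O): move=-1 vs pass=+1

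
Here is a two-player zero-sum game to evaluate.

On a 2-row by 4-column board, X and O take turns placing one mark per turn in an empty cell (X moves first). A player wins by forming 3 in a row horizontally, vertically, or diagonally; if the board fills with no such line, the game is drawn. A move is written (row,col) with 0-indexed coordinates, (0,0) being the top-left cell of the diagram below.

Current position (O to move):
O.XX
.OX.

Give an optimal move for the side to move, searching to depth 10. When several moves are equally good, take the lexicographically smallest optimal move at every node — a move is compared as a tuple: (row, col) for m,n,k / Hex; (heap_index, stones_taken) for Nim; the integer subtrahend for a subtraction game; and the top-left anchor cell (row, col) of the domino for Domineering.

[O.XX/.OX.] O move#1: (0,1):+0/OOXX/.OX.*, (1,0):-1/O.XX/OOX., (1,3):-1/O.XX/.OXO
[OOXX/.OX.] X move#2: (1,0):+0/OOXX/XOX.*, (1,3):+0/OOXX/.OXX
[OOXX/XOX.] O move#3: (1,3):+0/OOXX/XOXO*
[OOXX/XOXO] end (terminal +0, X#4); searched O.XX/.OX. to 10

O's best at [O.XX/.OX.]: (0,1)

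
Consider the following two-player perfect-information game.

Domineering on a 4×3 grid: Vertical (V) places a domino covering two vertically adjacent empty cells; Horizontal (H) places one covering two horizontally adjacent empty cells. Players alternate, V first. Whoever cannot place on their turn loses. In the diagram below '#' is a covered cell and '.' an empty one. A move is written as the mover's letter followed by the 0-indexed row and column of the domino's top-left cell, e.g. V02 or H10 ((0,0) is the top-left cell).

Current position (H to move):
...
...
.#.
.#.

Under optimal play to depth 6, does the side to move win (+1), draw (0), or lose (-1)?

p1 H@[.../.../.#./.#.]: H00[##./.../.#./.#.]-1* H01[.##/.../.#./.#.]-1 H10[.../##./.#./.#.]-1 H11[.../.##/.#./.#.]-1
p2 V@[##./.../.#./.#.]: V02[###/..#/.#./.#.]+1* V10[##./#../##./.#.]+1 V12[##./..#/.##/.#.]+1 V20[##./.../##./##.]+1 V22[##./.../.##/.##]+1
p3 H@[###/..#/.#./.#.]: H10[###/###/.#./.#.]-1*
p4 V@[###/###/.#./.#.]: V20[###/###/##./##.]+1* V22[###/###/.##/.##]+1
p5 H@[###/###/##./##.] terminal -1; root [.../.../.#./.#.] d6

value(.../.../.#./.#., H) = -1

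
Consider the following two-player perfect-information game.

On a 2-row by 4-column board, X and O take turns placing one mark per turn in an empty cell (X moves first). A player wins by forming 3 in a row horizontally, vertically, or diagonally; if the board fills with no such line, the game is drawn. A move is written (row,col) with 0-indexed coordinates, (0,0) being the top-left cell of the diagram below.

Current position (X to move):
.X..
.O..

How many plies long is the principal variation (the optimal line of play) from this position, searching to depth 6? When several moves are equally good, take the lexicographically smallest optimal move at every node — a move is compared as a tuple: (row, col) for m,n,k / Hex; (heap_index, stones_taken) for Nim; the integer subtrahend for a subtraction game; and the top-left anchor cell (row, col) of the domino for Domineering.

ply 1, X at .X../.O.. | (0,0)=+0→XX../.O..; (0,2)=+1→.XX./.O..*; (0,3)=+0→.X.X/.O..; (1,0)=+0→.X../XO..; (1,2)=+0→.X../.OX.; (1,3)=+0→.X../.O.X
ply 2, O at .XX./.O.. | (0,0)=-1→OXX./.O..*; (0,3)=-1→.XXO/.O..; (1,0)=-1→.XX./OO..; (1,2)=-1→.XX./.OO.; (1,3)=-1→.XX./.O.O
ply 3, X at OXX./.O.. | (0,3)=+1→OXXX/.O..*; (1,0)=+0→OXX./XO..; (1,2)=+0→OXX./.OX.; (1,3)=+0→OXX./.O.X
ply 4: OXXX/.O.. is terminal -1 (O); from .X../.O.. depth 6

PV length from [.X../.O..]: 3 plies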